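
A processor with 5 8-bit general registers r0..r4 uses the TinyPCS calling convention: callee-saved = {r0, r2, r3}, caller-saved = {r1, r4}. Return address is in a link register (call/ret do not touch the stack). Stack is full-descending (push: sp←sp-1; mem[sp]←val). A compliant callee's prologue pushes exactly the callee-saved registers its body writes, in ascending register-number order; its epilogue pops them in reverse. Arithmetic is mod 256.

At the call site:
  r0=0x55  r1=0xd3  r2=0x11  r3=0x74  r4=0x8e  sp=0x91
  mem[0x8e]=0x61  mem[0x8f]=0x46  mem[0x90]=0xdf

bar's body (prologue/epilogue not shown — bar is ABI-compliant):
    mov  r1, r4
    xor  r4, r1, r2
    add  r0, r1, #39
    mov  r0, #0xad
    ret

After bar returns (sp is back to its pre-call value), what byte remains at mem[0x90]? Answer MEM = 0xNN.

prologue: push r0 -> mem[0x90]=0x55, sp=0x90
body[0] mov  r1, r4 -> r1=0x8e
body[1] xor  r4, r1, r2 -> r4=0x9f
body[2] add  r0, r1, #39 -> r0=0xb5
body[3] mov  r0, #0xad -> r0=0xad
epilogue: pop r0=0x55, sp=0x91
prologue pushed ['r0'] at ['0x90']

MEM = 0x55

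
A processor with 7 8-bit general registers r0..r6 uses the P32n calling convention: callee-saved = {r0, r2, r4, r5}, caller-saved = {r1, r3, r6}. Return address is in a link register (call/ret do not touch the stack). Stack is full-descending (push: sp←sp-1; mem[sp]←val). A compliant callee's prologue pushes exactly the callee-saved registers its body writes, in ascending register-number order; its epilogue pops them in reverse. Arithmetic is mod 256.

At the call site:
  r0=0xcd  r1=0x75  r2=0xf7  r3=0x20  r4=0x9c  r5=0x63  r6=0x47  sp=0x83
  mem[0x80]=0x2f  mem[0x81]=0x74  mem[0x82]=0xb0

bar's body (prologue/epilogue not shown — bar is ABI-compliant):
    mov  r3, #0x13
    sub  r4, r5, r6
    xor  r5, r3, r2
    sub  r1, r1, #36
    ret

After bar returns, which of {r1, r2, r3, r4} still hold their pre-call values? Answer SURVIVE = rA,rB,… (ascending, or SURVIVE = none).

prologue: push r4 -> mem[0x82]=0x9c, sp=0x82
prologue: push r5 -> mem[0x81]=0x63, sp=0x81
body[0] mov  r3, #0x13 -> r3=0x13
body[1] sub  r4, r5, r6 -> r4=0x1c
body[2] xor  r5, r3, r2 -> r5=0xe4
body[3] sub  r1, r1, #36 -> r1=0x51
epilogue: pop r5=0x63, sp=0x82
epilogue: pop r4=0x9c, sp=0x83
r1: caller-saved, written=True
r2: callee-saved, written=False
r3: caller-saved, written=True
r4: callee-saved, written=True

SURVIVE = r2,r4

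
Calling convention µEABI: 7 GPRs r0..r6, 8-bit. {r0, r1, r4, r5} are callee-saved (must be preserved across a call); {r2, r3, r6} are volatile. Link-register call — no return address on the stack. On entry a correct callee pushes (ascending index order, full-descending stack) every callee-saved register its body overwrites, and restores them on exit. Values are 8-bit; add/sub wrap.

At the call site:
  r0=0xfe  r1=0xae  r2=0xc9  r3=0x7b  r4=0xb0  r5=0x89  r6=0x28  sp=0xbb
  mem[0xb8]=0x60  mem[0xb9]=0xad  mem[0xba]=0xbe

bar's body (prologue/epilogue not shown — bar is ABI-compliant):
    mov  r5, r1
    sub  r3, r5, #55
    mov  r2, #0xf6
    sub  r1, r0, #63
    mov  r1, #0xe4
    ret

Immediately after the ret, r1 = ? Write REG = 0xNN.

REG = 0xae

prologue: push r1 → mem[0xba]=0xae, sp=0xba
prologue: push r5 → mem[0xb9]=0x89, sp=0xb9
body[0] mov  r5, r1 → r5=0xae
body[1] sub  r3, r5, #55 → r3=0x77
body[2] mov  r2, #0xf6 → r2=0xf6
body[3] sub  r1, r0, #63 → r1=0xbf
body[4] mov  r1, #0xe4 → r1=0xe4
epilogue: pop r5=0x89, sp=0xba
epilogue: pop r1=0xae, sp=0xbb
r1 is callee-saved → restored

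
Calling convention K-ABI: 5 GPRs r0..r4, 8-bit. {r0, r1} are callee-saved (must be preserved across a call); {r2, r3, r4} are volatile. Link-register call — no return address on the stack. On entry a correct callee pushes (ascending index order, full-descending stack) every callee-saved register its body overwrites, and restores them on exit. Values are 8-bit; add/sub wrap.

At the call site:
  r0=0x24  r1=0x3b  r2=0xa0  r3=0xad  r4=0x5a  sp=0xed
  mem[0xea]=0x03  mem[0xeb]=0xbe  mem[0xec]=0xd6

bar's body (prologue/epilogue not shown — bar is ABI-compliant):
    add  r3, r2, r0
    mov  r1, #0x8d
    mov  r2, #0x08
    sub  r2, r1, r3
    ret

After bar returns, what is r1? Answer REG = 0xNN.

prologue: push r1 → mem[0xec]=0x3b, sp=0xec
body[0] add  r3, r2, r0 → r3=0xc4
body[1] mov  r1, #0x8d → r1=0x8d
body[2] mov  r2, #0x08 → r2=0x08
body[3] sub  r2, r1, r3 → r2=0xc9
epilogue: pop r1=0x3b, sp=0xed
r1 is callee-saved → restored

REG = 0x3b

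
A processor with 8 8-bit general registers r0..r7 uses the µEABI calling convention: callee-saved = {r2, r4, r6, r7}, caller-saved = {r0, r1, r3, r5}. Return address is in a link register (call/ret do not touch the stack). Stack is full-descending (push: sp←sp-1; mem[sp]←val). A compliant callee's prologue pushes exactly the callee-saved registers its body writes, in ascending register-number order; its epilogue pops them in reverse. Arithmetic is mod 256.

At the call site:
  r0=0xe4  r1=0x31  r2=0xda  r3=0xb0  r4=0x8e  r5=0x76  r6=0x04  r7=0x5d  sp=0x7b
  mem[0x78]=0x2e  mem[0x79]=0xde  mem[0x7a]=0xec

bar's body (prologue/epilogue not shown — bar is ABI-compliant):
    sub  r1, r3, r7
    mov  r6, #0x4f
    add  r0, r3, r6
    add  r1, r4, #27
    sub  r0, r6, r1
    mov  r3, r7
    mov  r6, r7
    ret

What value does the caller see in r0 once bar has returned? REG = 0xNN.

REG = 0xa6

prologue: push r6 -> mem[0x7a]=0x04, sp=0x7a
body[0] sub  r1, r3, r7 -> r1=0x53
body[1] mov  r6, #0x4f -> r6=0x4f
body[2] add  r0, r3, r6 -> r0=0xff
body[3] add  r1, r4, #27 -> r1=0xa9
body[4] sub  r0, r6, r1 -> r0=0xa6
body[5] mov  r3, r7 -> r3=0x5d
body[6] mov  r6, r7 -> r6=0x5d
epilogue: pop r6=0x04, sp=0x7b
r0 is caller-saved -> body value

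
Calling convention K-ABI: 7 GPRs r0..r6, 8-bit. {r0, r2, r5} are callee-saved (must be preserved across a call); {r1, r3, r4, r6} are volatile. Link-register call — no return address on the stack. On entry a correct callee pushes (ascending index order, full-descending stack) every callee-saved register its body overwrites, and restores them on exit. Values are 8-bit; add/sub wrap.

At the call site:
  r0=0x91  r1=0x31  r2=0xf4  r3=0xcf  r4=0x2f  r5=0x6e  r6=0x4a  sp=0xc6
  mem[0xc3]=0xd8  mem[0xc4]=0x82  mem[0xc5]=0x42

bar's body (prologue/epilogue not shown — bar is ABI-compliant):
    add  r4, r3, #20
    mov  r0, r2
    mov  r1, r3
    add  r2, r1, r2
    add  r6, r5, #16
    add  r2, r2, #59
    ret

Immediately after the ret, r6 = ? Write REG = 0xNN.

prologue: push r0 → mem[0xc5]=0x91, sp=0xc5
prologue: push r2 → mem[0xc4]=0xf4, sp=0xc4
body[0] add  r4, r3, #20 → r4=0xe3
body[1] mov  r0, r2 → r0=0xf4
body[2] mov  r1, r3 → r1=0xcf
body[3] add  r2, r1, r2 → r2=0xc3
body[4] add  r6, r5, #16 → r6=0x7e
body[5] add  r2, r2, #59 → r2=0xfe
epilogue: pop r2=0xf4, sp=0xc5
epilogue: pop r0=0x91, sp=0xc6
r6 is caller-saved → body value

REG = 0x7e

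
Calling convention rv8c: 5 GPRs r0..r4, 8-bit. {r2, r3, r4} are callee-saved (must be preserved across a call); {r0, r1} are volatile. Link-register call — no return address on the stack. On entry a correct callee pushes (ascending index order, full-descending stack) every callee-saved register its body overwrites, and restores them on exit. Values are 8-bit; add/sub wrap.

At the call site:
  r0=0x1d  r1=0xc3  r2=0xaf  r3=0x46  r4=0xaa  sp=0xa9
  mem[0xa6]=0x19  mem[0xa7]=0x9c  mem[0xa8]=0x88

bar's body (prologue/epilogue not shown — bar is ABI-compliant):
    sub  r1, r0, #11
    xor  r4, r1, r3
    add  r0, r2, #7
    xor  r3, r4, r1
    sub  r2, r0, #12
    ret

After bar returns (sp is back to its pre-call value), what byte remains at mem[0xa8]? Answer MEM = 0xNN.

MEM = 0xaf

prologue: push r2 -> mem[0xa8]=0xaf, sp=0xa8
prologue: push r3 -> mem[0xa7]=0x46, sp=0xa7
prologue: push r4 -> mem[0xa6]=0xaa, sp=0xa6
body[0] sub  r1, r0, #11 -> r1=0x12
body[1] xor  r4, r1, r3 -> r4=0x54
body[2] add  r0, r2, #7 -> r0=0xb6
body[3] xor  r3, r4, r1 -> r3=0x46
body[4] sub  r2, r0, #12 -> r2=0xaa
epilogue: pop r4=0xaa, sp=0xa7
epilogue: pop r3=0x46, sp=0xa8
epilogue: pop r2=0xaf, sp=0xa9
prologue pushed ['r2', 'r3', 'r4'] at ['0xa8', '0xa7', '0xa6']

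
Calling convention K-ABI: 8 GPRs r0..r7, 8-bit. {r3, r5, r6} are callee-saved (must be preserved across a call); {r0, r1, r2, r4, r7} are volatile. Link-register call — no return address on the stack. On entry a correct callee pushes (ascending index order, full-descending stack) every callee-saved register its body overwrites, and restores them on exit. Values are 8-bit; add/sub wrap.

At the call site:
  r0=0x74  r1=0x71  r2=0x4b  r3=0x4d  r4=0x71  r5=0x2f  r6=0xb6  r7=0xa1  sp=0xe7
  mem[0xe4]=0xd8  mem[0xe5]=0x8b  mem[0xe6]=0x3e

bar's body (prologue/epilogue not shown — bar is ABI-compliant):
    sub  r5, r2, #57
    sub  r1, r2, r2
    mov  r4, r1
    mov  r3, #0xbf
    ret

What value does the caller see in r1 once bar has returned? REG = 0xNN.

REG = 0x00

prologue: push r3 → mem[0xe6]=0x4d, sp=0xe6
prologue: push r5 → mem[0xe5]=0x2f, sp=0xe5
body[0] sub  r5, r2, #57 → r5=0x12
body[1] sub  r1, r2, r2 → r1=0x00
body[2] mov  r4, r1 → r4=0x00
body[3] mov  r3, #0xbf → r3=0xbf
epilogue: pop r5=0x2f, sp=0xe6
epilogue: pop r3=0x4d, sp=0xe7
r1 is caller-saved → body value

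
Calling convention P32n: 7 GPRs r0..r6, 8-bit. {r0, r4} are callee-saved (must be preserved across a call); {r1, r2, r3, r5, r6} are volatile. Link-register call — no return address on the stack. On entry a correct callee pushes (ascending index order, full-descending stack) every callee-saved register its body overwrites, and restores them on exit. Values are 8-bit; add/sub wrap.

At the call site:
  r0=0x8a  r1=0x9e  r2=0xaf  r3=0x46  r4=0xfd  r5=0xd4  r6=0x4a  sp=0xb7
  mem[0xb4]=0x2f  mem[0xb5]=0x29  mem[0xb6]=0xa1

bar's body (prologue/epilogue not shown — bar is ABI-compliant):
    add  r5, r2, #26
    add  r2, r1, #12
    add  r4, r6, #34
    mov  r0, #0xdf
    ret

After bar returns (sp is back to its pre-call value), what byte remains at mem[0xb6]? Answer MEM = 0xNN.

prologue: push r0 -> mem[0xb6]=0x8a, sp=0xb6
prologue: push r4 -> mem[0xb5]=0xfd, sp=0xb5
body[0] add  r5, r2, #26 -> r5=0xc9
body[1] add  r2, r1, #12 -> r2=0xaa
body[2] add  r4, r6, #34 -> r4=0x6c
body[3] mov  r0, #0xdf -> r0=0xdf
epilogue: pop r4=0xfd, sp=0xb6
epilogue: pop r0=0x8a, sp=0xb7
prologue pushed ['r0', 'r4'] at ['0xb6', '0xb5']

MEM = 0x8a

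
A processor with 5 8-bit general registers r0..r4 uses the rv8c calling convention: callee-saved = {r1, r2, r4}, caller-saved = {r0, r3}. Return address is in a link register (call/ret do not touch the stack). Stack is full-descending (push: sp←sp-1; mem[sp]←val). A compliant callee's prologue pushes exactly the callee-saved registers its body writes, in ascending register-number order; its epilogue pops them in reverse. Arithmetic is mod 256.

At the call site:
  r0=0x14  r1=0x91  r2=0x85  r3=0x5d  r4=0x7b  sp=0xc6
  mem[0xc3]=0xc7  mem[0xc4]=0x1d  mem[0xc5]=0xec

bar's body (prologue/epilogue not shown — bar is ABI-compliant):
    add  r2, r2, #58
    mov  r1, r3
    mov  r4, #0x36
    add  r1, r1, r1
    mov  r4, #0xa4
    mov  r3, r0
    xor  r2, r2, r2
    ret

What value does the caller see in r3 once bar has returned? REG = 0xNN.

REG = 0x14

prologue: push r1 -> mem[0xc5]=0x91, sp=0xc5
prologue: push r2 -> mem[0xc4]=0x85, sp=0xc4
prologue: push r4 -> mem[0xc3]=0x7b, sp=0xc3
body[0] add  r2, r2, #58 -> r2=0xbf
body[1] mov  r1, r3 -> r1=0x5d
body[2] mov  r4, #0x36 -> r4=0x36
body[3] add  r1, r1, r1 -> r1=0xba
body[4] mov  r4, #0xa4 -> r4=0xa4
body[5] mov  r3, r0 -> r3=0x14
body[6] xor  r2, r2, r2 -> r2=0x00
epilogue: pop r4=0x7b, sp=0xc4
epilogue: pop r2=0x85, sp=0xc5
epilogue: pop r1=0x91, sp=0xc6
r3 is caller-saved -> body value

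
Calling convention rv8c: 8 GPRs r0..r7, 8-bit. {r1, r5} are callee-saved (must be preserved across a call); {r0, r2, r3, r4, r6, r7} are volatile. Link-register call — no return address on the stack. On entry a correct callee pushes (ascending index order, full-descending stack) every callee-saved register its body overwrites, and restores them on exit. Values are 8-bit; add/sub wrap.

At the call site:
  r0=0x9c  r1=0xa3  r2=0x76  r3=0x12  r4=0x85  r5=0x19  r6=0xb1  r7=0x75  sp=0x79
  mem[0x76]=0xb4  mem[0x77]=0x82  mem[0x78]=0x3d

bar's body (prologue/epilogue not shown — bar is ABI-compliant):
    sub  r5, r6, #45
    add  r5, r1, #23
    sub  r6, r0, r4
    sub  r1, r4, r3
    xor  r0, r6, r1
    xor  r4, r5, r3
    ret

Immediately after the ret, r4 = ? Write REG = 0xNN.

prologue: push r1 -> mem[0x78]=0xa3, sp=0x78
prologue: push r5 -> mem[0x77]=0x19, sp=0x77
body[0] sub  r5, r6, #45 -> r5=0x84
body[1] add  r5, r1, #23 -> r5=0xba
body[2] sub  r6, r0, r4 -> r6=0x17
body[3] sub  r1, r4, r3 -> r1=0x73
body[4] xor  r0, r6, r1 -> r0=0x64
body[5] xor  r4, r5, r3 -> r4=0xa8
epilogue: pop r5=0x19, sp=0x78
epilogue: pop r1=0xa3, sp=0x79
r4 is caller-saved -> body value

REG = 0xa8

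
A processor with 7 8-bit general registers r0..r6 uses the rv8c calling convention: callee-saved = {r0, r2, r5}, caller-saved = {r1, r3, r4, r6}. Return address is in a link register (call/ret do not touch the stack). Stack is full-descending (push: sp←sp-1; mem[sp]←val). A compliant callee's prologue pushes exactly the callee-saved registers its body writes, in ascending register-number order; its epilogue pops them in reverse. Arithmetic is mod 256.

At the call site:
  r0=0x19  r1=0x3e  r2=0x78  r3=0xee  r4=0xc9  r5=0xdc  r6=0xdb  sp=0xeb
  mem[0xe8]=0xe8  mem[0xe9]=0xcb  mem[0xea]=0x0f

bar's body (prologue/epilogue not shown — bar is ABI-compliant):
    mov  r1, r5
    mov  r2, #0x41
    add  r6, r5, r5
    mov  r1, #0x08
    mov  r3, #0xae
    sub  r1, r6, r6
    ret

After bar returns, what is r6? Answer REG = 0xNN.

prologue: push r2 -> mem[0xea]=0x78, sp=0xea
body[0] mov  r1, r5 -> r1=0xdc
body[1] mov  r2, #0x41 -> r2=0x41
body[2] add  r6, r5, r5 -> r6=0xb8
body[3] mov  r1, #0x08 -> r1=0x08
body[4] mov  r3, #0xae -> r3=0xae
body[5] sub  r1, r6, r6 -> r1=0x00
epilogue: pop r2=0x78, sp=0xeb
r6 is caller-saved -> body value

REG = 0xb8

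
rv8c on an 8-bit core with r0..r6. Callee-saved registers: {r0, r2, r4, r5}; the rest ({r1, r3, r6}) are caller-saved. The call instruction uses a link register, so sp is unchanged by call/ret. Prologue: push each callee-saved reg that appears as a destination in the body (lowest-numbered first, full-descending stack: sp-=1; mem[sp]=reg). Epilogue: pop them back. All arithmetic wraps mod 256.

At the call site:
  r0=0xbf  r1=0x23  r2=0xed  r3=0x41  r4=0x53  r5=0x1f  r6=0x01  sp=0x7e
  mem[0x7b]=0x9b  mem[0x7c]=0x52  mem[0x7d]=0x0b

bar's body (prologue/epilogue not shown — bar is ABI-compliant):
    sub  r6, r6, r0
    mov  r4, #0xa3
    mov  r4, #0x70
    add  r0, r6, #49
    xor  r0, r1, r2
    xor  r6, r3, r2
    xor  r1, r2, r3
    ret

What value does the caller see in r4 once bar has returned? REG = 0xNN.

prologue: push r0 -> mem[0x7d]=0xbf, sp=0x7d
prologue: push r4 -> mem[0x7c]=0x53, sp=0x7c
body[0] sub  r6, r6, r0 -> r6=0x42
body[1] mov  r4, #0xa3 -> r4=0xa3
body[2] mov  r4, #0x70 -> r4=0x70
body[3] add  r0, r6, #49 -> r0=0x73
body[4] xor  r0, r1, r2 -> r0=0xce
body[5] xor  r6, r3, r2 -> r6=0xac
body[6] xor  r1, r2, r3 -> r1=0xac
epilogue: pop r4=0x53, sp=0x7d
epilogue: pop r0=0xbf, sp=0x7e
r4 is callee-saved -> restored

REG = 0x53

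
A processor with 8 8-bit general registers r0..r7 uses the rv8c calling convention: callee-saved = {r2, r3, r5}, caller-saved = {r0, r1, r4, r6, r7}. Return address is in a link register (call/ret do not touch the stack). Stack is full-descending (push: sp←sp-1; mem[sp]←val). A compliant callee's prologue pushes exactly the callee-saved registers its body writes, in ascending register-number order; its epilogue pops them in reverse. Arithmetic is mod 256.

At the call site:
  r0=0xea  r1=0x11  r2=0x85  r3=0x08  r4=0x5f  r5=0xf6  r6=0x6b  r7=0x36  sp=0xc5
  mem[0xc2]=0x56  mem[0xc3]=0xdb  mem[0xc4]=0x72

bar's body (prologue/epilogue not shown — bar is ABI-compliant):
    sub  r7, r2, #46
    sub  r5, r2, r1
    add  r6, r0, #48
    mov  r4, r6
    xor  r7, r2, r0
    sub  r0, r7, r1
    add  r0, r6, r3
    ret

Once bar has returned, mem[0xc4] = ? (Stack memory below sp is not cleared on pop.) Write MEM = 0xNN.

MEM = 0xf6

prologue: push r5 -> mem[0xc4]=0xf6, sp=0xc4
body[0] sub  r7, r2, #46 -> r7=0x57
body[1] sub  r5, r2, r1 -> r5=0x74
body[2] add  r6, r0, #48 -> r6=0x1a
body[3] mov  r4, r6 -> r4=0x1a
body[4] xor  r7, r2, r0 -> r7=0x6f
body[5] sub  r0, r7, r1 -> r0=0x5e
body[6] add  r0, r6, r3 -> r0=0x22
epilogue: pop r5=0xf6, sp=0xc5
prologue pushed ['r5'] at ['0xc4']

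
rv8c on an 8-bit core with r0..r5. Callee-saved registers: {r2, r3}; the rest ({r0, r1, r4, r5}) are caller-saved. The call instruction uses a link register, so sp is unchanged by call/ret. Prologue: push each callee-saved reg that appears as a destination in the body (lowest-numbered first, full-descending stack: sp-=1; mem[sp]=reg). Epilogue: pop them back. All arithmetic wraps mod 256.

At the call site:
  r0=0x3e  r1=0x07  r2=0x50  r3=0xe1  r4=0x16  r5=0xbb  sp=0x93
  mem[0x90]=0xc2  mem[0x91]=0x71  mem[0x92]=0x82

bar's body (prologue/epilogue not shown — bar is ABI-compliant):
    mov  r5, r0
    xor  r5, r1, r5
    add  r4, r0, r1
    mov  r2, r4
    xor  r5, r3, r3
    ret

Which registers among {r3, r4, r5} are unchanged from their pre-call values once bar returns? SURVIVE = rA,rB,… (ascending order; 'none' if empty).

prologue: push r2 -> mem[0x92]=0x50, sp=0x92
body[0] mov  r5, r0 -> r5=0x3e
body[1] xor  r5, r1, r5 -> r5=0x39
body[2] add  r4, r0, r1 -> r4=0x45
body[3] mov  r2, r4 -> r2=0x45
body[4] xor  r5, r3, r3 -> r5=0x00
epilogue: pop r2=0x50, sp=0x93
r3: callee-saved, written=False
r4: caller-saved, written=True
r5: caller-saved, written=True

SURVIVE = r3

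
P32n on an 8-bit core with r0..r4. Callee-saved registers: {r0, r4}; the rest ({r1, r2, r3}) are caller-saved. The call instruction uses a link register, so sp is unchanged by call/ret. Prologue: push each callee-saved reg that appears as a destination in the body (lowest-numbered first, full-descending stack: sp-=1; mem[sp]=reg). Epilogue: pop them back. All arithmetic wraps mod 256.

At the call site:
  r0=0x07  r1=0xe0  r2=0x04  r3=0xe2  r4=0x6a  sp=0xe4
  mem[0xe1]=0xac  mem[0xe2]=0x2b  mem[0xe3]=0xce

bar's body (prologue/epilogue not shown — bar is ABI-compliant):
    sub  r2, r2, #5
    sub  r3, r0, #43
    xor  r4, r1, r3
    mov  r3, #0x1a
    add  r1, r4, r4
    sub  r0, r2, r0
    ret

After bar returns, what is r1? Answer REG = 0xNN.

REG = 0x78

prologue: push r0 → mem[0xe3]=0x07, sp=0xe3
prologue: push r4 → mem[0xe2]=0x6a, sp=0xe2
body[0] sub  r2, r2, #5 → r2=0xff
body[1] sub  r3, r0, #43 → r3=0xdc
body[2] xor  r4, r1, r3 → r4=0x3c
body[3] mov  r3, #0x1a → r3=0x1a
body[4] add  r1, r4, r4 → r1=0x78
body[5] sub  r0, r2, r0 → r0=0xf8
epilogue: pop r4=0x6a, sp=0xe3
epilogue: pop r0=0x07, sp=0xe4
r1 is caller-saved → body value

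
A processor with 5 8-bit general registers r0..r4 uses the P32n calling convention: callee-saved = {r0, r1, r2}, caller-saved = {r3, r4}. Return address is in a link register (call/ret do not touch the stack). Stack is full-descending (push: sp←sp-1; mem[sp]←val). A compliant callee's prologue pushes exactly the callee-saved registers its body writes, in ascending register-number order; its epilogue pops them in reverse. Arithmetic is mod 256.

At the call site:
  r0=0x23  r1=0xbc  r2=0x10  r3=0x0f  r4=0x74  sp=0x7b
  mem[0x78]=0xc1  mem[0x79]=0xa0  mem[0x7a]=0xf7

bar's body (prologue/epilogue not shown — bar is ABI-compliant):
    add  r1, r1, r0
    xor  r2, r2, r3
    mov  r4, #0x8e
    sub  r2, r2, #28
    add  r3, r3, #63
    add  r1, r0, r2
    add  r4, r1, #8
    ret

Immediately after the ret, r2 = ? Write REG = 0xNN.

REG = 0x10

prologue: push r1 → mem[0x7a]=0xbc, sp=0x7a
prologue: push r2 → mem[0x79]=0x10, sp=0x79
body[0] add  r1, r1, r0 → r1=0xdf
body[1] xor  r2, r2, r3 → r2=0x1f
body[2] mov  r4, #0x8e → r4=0x8e
body[3] sub  r2, r2, #28 → r2=0x03
body[4] add  r3, r3, #63 → r3=0x4e
body[5] add  r1, r0, r2 → r1=0x26
body[6] add  r4, r1, #8 → r4=0x2e
epilogue: pop r2=0x10, sp=0x7a
epilogue: pop r1=0xbc, sp=0x7b
r2 is callee-saved → restored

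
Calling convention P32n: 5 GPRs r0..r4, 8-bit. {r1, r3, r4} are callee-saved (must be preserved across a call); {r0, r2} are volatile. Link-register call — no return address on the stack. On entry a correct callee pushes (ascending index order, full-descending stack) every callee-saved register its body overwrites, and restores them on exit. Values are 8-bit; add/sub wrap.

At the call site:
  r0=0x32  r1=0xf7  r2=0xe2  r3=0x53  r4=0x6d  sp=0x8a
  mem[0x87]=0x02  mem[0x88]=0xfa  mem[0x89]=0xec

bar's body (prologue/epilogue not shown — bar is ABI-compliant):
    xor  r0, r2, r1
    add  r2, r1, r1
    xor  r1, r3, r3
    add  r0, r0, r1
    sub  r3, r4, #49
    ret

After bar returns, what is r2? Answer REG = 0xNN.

prologue: push r1 → mem[0x89]=0xf7, sp=0x89
prologue: push r3 → mem[0x88]=0x53, sp=0x88
body[0] xor  r0, r2, r1 → r0=0x15
body[1] add  r2, r1, r1 → r2=0xee
body[2] xor  r1, r3, r3 → r1=0x00
body[3] add  r0, r0, r1 → r0=0x15
body[4] sub  r3, r4, #49 → r3=0x3c
epilogue: pop r3=0x53, sp=0x89
epilogue: pop r1=0xf7, sp=0x8a
r2 is caller-saved → body value

REG = 0xee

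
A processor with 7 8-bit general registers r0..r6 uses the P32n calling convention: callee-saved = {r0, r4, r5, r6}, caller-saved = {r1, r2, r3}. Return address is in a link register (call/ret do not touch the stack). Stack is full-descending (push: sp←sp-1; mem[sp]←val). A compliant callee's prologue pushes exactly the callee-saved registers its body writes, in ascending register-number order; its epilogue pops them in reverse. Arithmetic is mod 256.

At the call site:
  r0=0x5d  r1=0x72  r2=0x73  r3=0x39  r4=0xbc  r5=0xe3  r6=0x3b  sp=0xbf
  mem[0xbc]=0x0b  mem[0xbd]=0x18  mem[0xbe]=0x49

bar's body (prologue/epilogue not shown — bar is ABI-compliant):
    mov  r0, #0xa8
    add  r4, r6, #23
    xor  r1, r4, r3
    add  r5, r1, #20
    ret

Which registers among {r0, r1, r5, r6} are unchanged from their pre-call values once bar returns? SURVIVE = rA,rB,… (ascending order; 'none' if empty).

prologue: push r0 → mem[0xbe]=0x5d, sp=0xbe
prologue: push r4 → mem[0xbd]=0xbc, sp=0xbd
prologue: push r5 → mem[0xbc]=0xe3, sp=0xbc
body[0] mov  r0, #0xa8 → r0=0xa8
body[1] add  r4, r6, #23 → r4=0x52
body[2] xor  r1, r4, r3 → r1=0x6b
body[3] add  r5, r1, #20 → r5=0x7f
epilogue: pop r5=0xe3, sp=0xbd
epilogue: pop r4=0xbc, sp=0xbe
epilogue: pop r0=0x5d, sp=0xbf
r0: callee-saved, written=True
r1: caller-saved, written=True
r5: callee-saved, written=True
r6: callee-saved, written=False

SURVIVE = r0,r5,r6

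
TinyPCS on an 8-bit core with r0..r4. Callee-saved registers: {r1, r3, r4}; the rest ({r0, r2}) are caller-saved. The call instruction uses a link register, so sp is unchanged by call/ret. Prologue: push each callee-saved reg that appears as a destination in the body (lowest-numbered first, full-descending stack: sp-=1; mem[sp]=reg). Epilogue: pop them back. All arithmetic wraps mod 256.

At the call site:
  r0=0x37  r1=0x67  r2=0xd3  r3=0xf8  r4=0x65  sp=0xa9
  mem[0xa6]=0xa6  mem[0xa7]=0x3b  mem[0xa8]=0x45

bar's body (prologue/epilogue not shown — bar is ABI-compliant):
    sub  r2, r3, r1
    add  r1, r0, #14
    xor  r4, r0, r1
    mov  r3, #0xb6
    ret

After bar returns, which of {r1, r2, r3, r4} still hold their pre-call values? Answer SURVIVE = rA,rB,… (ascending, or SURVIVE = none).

SURVIVE = r1,r3,r4

prologue: push r1 → mem[0xa8]=0x67, sp=0xa8
prologue: push r3 → mem[0xa7]=0xf8, sp=0xa7
prologue: push r4 → mem[0xa6]=0x65, sp=0xa6
body[0] sub  r2, r3, r1 → r2=0x91
body[1] add  r1, r0, #14 → r1=0x45
body[2] xor  r4, r0, r1 → r4=0x72
body[3] mov  r3, #0xb6 → r3=0xb6
epilogue: pop r4=0x65, sp=0xa7
epilogue: pop r3=0xf8, sp=0xa8
epilogue: pop r1=0x67, sp=0xa9
r1: callee-saved, written=True
r2: caller-saved, written=True
r3: callee-saved, written=True
r4: callee-saved, written=True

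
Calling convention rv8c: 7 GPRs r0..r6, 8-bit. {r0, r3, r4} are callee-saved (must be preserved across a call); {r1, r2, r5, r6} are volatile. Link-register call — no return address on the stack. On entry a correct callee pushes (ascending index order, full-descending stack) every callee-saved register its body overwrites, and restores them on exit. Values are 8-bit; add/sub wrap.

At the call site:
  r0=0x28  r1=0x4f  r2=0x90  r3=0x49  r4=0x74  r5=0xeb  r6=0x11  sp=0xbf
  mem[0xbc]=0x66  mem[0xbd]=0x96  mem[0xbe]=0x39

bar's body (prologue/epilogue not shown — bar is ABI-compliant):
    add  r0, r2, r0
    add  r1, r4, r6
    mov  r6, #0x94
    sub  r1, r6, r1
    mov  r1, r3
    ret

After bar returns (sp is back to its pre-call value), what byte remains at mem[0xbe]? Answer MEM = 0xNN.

prologue: push r0 -> mem[0xbe]=0x28, sp=0xbe
body[0] add  r0, r2, r0 -> r0=0xb8
body[1] add  r1, r4, r6 -> r1=0x85
body[2] mov  r6, #0x94 -> r6=0x94
body[3] sub  r1, r6, r1 -> r1=0x0f
body[4] mov  r1, r3 -> r1=0x49
epilogue: pop r0=0x28, sp=0xbf
prologue pushed ['r0'] at ['0xbe']

MEM = 0x28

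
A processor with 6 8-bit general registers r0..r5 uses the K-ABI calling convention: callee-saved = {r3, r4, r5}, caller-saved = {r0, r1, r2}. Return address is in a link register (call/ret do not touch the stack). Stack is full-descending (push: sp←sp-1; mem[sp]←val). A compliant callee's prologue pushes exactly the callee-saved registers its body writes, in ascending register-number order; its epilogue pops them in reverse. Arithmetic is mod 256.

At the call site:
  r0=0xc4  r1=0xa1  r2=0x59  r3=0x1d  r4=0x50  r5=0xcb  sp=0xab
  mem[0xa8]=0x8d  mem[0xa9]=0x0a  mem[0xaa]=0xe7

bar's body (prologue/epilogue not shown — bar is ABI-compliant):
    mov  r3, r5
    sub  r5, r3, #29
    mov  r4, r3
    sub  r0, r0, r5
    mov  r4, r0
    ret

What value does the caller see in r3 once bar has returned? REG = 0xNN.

prologue: push r3 -> mem[0xaa]=0x1d, sp=0xaa
prologue: push r4 -> mem[0xa9]=0x50, sp=0xa9
prologue: push r5 -> mem[0xa8]=0xcb, sp=0xa8
body[0] mov  r3, r5 -> r3=0xcb
body[1] sub  r5, r3, #29 -> r5=0xae
body[2] mov  r4, r3 -> r4=0xcb
body[3] sub  r0, r0, r5 -> r0=0x16
body[4] mov  r4, r0 -> r4=0x16
epilogue: pop r5=0xcb, sp=0xa9
epilogue: pop r4=0x50, sp=0xaa
epilogue: pop r3=0x1d, sp=0xab
r3 is callee-saved -> restored

REG = 0x1d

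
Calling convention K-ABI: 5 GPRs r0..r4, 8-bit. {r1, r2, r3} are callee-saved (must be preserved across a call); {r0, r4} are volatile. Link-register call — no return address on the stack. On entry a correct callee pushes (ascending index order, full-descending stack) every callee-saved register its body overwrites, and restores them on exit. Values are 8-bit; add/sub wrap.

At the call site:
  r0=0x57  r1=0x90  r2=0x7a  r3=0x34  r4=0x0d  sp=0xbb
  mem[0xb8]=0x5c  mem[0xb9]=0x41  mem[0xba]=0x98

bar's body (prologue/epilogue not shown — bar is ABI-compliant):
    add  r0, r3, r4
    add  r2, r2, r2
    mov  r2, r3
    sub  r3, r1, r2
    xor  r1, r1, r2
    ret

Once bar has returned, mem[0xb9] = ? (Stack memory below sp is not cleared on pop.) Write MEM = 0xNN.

prologue: push r1 → mem[0xba]=0x90, sp=0xba
prologue: push r2 → mem[0xb9]=0x7a, sp=0xb9
prologue: push r3 → mem[0xb8]=0x34, sp=0xb8
body[0] add  r0, r3, r4 → r0=0x41
body[1] add  r2, r2, r2 → r2=0xf4
body[2] mov  r2, r3 → r2=0x34
body[3] sub  r3, r1, r2 → r3=0x5c
body[4] xor  r1, r1, r2 → r1=0xa4
epilogue: pop r3=0x34, sp=0xb9
epilogue: pop r2=0x7a, sp=0xba
epilogue: pop r1=0x90, sp=0xbb
prologue pushed ['r1', 'r2', 'r3'] at ['0xba', '0xb9', '0xb8']

MEM = 0x7a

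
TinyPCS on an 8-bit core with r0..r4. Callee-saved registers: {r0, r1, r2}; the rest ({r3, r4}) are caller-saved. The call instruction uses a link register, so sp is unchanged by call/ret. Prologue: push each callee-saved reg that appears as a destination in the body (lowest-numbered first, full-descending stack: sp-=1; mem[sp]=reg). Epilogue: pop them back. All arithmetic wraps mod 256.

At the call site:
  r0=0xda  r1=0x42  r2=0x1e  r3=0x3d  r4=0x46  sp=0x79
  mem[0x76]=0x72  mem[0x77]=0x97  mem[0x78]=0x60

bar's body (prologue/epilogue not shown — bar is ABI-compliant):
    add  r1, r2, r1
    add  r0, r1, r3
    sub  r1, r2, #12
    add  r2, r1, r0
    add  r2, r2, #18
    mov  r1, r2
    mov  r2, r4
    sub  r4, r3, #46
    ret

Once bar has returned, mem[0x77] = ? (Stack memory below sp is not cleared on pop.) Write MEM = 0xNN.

MEM = 0x42

prologue: push r0 -> mem[0x78]=0xda, sp=0x78
prologue: push r1 -> mem[0x77]=0x42, sp=0x77
prologue: push r2 -> mem[0x76]=0x1e, sp=0x76
body[0] add  r1, r2, r1 -> r1=0x60
body[1] add  r0, r1, r3 -> r0=0x9d
body[2] sub  r1, r2, #12 -> r1=0x12
body[3] add  r2, r1, r0 -> r2=0xaf
body[4] add  r2, r2, #18 -> r2=0xc1
body[5] mov  r1, r2 -> r1=0xc1
body[6] mov  r2, r4 -> r2=0x46
body[7] sub  r4, r3, #46 -> r4=0x0f
epilogue: pop r2=0x1e, sp=0x77
epilogue: pop r1=0x42, sp=0x78
epilogue: pop r0=0xda, sp=0x79
prologue pushed ['r0', 'r1', 'r2'] at ['0x78', '0x77', '0x76']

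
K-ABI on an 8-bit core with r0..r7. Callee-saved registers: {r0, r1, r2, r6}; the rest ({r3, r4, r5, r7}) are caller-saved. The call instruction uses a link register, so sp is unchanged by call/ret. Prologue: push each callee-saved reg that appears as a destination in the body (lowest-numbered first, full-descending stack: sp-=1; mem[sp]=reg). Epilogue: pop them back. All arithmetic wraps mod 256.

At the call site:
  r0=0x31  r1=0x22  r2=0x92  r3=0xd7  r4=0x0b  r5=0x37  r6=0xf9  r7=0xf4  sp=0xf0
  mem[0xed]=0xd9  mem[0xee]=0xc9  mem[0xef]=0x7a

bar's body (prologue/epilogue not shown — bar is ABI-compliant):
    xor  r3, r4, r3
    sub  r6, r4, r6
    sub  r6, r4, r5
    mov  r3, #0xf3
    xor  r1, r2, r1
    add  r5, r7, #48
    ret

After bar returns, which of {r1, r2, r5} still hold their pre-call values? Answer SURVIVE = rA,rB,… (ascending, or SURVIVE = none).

SURVIVE = r1,r2

prologue: push r1 -> mem[0xef]=0x22, sp=0xef
prologue: push r6 -> mem[0xee]=0xf9, sp=0xee
body[0] xor  r3, r4, r3 -> r3=0xdc
body[1] sub  r6, r4, r6 -> r6=0x12
body[2] sub  r6, r4, r5 -> r6=0xd4
body[3] mov  r3, #0xf3 -> r3=0xf3
body[4] xor  r1, r2, r1 -> r1=0xb0
body[5] add  r5, r7, #48 -> r5=0x24
epilogue: pop r6=0xf9, sp=0xef
epilogue: pop r1=0x22, sp=0xf0
r1: callee-saved, written=True
r2: callee-saved, written=False
r5: caller-saved, written=True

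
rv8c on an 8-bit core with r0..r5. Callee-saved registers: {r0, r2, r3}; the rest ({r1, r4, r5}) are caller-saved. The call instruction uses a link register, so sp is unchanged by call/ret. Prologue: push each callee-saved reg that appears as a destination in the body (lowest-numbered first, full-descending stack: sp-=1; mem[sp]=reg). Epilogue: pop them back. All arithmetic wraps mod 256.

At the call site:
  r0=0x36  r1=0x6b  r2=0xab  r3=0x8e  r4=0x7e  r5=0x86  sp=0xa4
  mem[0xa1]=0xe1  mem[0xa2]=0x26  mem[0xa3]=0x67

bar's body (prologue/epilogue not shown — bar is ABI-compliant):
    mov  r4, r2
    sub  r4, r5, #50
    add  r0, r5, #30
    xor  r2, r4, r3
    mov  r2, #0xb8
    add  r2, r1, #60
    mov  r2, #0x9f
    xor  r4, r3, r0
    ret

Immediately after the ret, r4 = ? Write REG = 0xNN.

REG = 0x2a

prologue: push r0 -> mem[0xa3]=0x36, sp=0xa3
prologue: push r2 -> mem[0xa2]=0xab, sp=0xa2
body[0] mov  r4, r2 -> r4=0xab
body[1] sub  r4, r5, #50 -> r4=0x54
body[2] add  r0, r5, #30 -> r0=0xa4
body[3] xor  r2, r4, r3 -> r2=0xda
body[4] mov  r2, #0xb8 -> r2=0xb8
body[5] add  r2, r1, #60 -> r2=0xa7
body[6] mov  r2, #0x9f -> r2=0x9f
body[7] xor  r4, r3, r0 -> r4=0x2a
epilogue: pop r2=0xab, sp=0xa3
epilogue: pop r0=0x36, sp=0xa4
r4 is caller-saved -> body value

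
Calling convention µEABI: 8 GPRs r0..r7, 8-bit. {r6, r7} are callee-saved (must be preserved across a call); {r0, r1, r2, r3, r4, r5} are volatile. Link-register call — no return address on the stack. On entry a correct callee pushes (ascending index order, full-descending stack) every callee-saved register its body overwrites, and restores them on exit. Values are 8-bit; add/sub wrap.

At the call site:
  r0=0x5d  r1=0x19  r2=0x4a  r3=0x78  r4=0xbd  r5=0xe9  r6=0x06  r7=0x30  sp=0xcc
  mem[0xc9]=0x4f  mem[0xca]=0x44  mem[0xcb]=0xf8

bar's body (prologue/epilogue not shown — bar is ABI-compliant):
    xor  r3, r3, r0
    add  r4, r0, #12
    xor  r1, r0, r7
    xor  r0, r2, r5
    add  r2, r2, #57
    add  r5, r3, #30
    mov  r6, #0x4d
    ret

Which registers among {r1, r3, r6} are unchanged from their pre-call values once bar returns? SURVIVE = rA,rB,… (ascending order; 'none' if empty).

prologue: push r6 → mem[0xcb]=0x06, sp=0xcb
body[0] xor  r3, r3, r0 → r3=0x25
body[1] add  r4, r0, #12 → r4=0x69
body[2] xor  r1, r0, r7 → r1=0x6d
body[3] xor  r0, r2, r5 → r0=0xa3
body[4] add  r2, r2, #57 → r2=0x83
body[5] add  r5, r3, #30 → r5=0x43
body[6] mov  r6, #0x4d → r6=0x4d
epilogue: pop r6=0x06, sp=0xcc
r1: caller-saved, written=True
r3: caller-saved, written=True
r6: callee-saved, written=True

SURVIVE = r6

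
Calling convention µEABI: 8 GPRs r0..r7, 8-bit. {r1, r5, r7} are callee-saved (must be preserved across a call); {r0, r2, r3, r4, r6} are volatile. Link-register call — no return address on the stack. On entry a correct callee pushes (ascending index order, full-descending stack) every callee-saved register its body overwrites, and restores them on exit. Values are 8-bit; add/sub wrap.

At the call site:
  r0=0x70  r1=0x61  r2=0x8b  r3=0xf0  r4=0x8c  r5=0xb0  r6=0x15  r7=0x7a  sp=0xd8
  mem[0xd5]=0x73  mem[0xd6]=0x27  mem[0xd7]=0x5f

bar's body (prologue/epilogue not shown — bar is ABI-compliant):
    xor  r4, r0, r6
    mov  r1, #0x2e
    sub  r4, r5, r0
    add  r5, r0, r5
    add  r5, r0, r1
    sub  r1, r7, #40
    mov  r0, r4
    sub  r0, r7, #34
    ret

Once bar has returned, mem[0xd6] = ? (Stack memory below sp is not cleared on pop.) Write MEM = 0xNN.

prologue: push r1 -> mem[0xd7]=0x61, sp=0xd7
prologue: push r5 -> mem[0xd6]=0xb0, sp=0xd6
body[0] xor  r4, r0, r6 -> r4=0x65
body[1] mov  r1, #0x2e -> r1=0x2e
body[2] sub  r4, r5, r0 -> r4=0x40
body[3] add  r5, r0, r5 -> r5=0x20
body[4] add  r5, r0, r1 -> r5=0x9e
body[5] sub  r1, r7, #40 -> r1=0x52
body[6] mov  r0, r4 -> r0=0x40
body[7] sub  r0, r7, #34 -> r0=0x58
epilogue: pop r5=0xb0, sp=0xd7
epilogue: pop r1=0x61, sp=0xd8
prologue pushed ['r1', 'r5'] at ['0xd7', '0xd6']

MEM = 0xb0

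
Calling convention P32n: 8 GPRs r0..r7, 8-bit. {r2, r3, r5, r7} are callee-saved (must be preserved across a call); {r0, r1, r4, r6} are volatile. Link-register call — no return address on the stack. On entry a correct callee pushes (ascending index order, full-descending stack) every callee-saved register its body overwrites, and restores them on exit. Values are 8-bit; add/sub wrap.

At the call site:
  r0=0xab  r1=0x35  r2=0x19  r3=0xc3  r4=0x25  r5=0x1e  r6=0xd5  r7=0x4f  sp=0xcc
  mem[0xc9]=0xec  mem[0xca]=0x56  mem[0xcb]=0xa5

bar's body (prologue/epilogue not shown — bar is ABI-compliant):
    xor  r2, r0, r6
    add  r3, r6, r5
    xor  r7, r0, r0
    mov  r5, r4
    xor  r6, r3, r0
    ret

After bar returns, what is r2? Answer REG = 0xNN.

prologue: push r2 → mem[0xcb]=0x19, sp=0xcb
prologue: push r3 → mem[0xca]=0xc3, sp=0xca
prologue: push r5 → mem[0xc9]=0x1e, sp=0xc9
prologue: push r7 → mem[0xc8]=0x4f, sp=0xc8
body[0] xor  r2, r0, r6 → r2=0x7e
body[1] add  r3, r6, r5 → r3=0xf3
body[2] xor  r7, r0, r0 → r7=0x00
body[3] mov  r5, r4 → r5=0x25
body[4] xor  r6, r3, r0 → r6=0x58
epilogue: pop r7=0x4f, sp=0xc9
epilogue: pop r5=0x1e, sp=0xca
epilogue: pop r3=0xc3, sp=0xcb
epilogue: pop r2=0x19, sp=0xcc
r2 is callee-saved → restored

REG = 0x19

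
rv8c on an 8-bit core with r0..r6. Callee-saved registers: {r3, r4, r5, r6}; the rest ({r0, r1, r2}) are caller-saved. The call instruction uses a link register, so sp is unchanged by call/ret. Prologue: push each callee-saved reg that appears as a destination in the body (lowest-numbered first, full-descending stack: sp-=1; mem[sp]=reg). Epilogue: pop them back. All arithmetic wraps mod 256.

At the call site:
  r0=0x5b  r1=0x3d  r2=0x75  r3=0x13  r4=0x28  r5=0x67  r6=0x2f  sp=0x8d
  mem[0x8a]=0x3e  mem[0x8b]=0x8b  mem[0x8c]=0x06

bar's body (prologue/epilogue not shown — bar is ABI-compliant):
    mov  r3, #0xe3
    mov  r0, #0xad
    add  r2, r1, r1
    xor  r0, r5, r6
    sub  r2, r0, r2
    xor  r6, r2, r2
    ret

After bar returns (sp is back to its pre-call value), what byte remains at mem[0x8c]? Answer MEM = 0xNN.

prologue: push r3 -> mem[0x8c]=0x13, sp=0x8c
prologue: push r6 -> mem[0x8b]=0x2f, sp=0x8b
body[0] mov  r3, #0xe3 -> r3=0xe3
body[1] mov  r0, #0xad -> r0=0xad
body[2] add  r2, r1, r1 -> r2=0x7a
body[3] xor  r0, r5, r6 -> r0=0x48
body[4] sub  r2, r0, r2 -> r2=0xce
body[5] xor  r6, r2, r2 -> r6=0x00
epilogue: pop r6=0x2f, sp=0x8c
epilogue: pop r3=0x13, sp=0x8d
prologue pushed ['r3', 'r6'] at ['0x8c', '0x8b']

MEM = 0x13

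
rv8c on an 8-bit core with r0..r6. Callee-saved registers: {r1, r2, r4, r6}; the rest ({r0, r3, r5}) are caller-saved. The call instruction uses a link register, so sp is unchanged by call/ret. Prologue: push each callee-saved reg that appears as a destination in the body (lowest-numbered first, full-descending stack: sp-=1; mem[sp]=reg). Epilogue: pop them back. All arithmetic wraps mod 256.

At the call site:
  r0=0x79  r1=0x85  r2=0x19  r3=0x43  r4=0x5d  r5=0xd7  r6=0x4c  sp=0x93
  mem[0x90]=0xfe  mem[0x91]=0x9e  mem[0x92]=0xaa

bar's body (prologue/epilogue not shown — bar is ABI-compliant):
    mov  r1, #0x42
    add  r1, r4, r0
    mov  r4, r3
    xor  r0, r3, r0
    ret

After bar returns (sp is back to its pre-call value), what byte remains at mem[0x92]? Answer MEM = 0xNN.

MEM = 0x85

prologue: push r1 → mem[0x92]=0x85, sp=0x92
prologue: push r4 → mem[0x91]=0x5d, sp=0x91
body[0] mov  r1, #0x42 → r1=0x42
body[1] add  r1, r4, r0 → r1=0xd6
body[2] mov  r4, r3 → r4=0x43
body[3] xor  r0, r3, r0 → r0=0x3a
epilogue: pop r4=0x5d, sp=0x92
epilogue: pop r1=0x85, sp=0x93
prologue pushed ['r1', 'r4'] at ['0x92', '0x91']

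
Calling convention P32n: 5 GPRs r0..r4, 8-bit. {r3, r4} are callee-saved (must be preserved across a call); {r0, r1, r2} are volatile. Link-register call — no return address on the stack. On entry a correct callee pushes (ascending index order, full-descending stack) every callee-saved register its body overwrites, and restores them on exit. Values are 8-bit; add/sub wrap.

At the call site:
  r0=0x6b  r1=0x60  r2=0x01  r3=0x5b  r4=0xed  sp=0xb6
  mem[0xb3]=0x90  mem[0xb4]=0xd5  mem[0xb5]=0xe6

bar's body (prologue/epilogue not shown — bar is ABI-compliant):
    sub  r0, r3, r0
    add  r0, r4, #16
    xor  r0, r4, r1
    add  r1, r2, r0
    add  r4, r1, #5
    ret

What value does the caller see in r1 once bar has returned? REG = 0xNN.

REG = 0x8e

prologue: push r4 → mem[0xb5]=0xed, sp=0xb5
body[0] sub  r0, r3, r0 → r0=0xf0
body[1] add  r0, r4, #16 → r0=0xfd
body[2] xor  r0, r4, r1 → r0=0x8d
body[3] add  r1, r2, r0 → r1=0x8e
body[4] add  r4, r1, #5 → r4=0x93
epilogue: pop r4=0xed, sp=0xb6
r1 is caller-saved → body value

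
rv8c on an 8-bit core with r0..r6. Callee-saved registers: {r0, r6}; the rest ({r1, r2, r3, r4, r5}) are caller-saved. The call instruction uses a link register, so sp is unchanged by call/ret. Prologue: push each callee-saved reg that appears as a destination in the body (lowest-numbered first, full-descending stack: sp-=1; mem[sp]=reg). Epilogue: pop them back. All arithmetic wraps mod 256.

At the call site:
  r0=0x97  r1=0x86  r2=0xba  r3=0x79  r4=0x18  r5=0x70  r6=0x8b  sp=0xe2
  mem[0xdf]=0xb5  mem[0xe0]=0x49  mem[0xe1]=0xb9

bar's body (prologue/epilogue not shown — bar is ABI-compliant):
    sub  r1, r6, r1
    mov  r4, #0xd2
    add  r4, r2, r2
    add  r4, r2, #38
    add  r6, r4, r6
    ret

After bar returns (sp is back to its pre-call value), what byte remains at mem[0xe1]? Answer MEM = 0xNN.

MEM = 0x8b

prologue: push r6 -> mem[0xe1]=0x8b, sp=0xe1
body[0] sub  r1, r6, r1 -> r1=0x05
body[1] mov  r4, #0xd2 -> r4=0xd2
body[2] add  r4, r2, r2 -> r4=0x74
body[3] add  r4, r2, #38 -> r4=0xe0
body[4] add  r6, r4, r6 -> r6=0x6b
epilogue: pop r6=0x8b, sp=0xe2
prologue pushed ['r6'] at ['0xe1']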